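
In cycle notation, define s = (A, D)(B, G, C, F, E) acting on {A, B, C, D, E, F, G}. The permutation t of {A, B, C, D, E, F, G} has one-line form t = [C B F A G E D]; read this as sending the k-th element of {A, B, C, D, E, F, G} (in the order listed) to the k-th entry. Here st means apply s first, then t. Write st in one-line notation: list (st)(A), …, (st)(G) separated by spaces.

Chase each element through s then t: A → D → A; B → G → D; C → F → E; D → A → C; E → B → B; F → E → G; G → C → F.
Collecting the images, st = [A D E C B G F].

A D E C B G F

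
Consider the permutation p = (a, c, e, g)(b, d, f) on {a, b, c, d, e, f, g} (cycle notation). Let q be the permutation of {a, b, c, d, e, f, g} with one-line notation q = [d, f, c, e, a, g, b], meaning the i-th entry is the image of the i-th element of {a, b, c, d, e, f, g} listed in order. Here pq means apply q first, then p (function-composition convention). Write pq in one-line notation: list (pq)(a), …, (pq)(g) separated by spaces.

(pq)(x) = p(q(x)). Computing each image: p(q(a)) = p(d) = f, p(q(b)) = p(f) = b, p(q(c)) = p(c) = e, p(q(d)) = p(e) = g, p(q(e)) = p(a) = c, p(q(f)) = p(g) = a, p(q(g)) = p(b) = d.
Hence pq = [f b e g c a d].

f b e g c a d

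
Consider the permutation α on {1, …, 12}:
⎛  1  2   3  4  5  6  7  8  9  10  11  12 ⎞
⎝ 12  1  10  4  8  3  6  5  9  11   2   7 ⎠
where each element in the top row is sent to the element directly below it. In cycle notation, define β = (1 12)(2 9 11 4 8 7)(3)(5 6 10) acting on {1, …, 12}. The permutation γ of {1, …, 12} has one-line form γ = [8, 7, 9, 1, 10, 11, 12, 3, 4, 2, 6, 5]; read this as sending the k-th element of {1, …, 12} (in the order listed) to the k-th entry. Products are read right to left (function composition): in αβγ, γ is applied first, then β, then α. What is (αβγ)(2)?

1

Apply the permutations in order: γ(2) = 7, then β(7) = 2, then α(2) = 1. So (αβγ)(2) = 1.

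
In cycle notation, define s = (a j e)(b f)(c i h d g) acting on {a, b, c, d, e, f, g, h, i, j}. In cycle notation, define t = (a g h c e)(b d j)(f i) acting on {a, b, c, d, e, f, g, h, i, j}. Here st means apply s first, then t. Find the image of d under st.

First apply s: s(d) = g, then t(g) = h. Thus (st)(d) = h.

h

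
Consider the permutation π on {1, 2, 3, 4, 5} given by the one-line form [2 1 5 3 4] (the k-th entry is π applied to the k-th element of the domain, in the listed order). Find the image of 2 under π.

1

2 is element number 2 of the domain, and entry number 2 of the one-line form is 1, so π(2) = 1.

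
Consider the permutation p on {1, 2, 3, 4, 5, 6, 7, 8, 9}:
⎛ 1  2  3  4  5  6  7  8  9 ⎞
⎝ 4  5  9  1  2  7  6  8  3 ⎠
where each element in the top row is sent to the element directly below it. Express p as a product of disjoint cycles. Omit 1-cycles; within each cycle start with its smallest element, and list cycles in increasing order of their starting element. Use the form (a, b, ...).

(1, 4)(2, 5)(3, 9)(6, 7)

Iterating p from 1 gives 1 → 4 → 1; that is the 2-cycle (1, 4).
Repeating from the next unused element and collecting all non-trivial cycles gives (1, 4)(2, 5)(3, 9)(6, 7).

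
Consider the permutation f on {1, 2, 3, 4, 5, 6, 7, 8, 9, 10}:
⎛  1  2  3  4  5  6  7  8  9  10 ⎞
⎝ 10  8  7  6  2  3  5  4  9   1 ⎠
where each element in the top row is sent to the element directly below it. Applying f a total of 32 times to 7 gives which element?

Tracing 7 → 5 → … returns to 7 after 7 steps, so 7 lies in a 7-cycle (2, 8, 4, 6, 3, 7, 5).
Since the cycle has length 7, f^32 acts on it the same as f^4 (32 mod 7 = 4).
Advancing 4 steps from 7: 7 → 5 → 2 → 8 → 4.

4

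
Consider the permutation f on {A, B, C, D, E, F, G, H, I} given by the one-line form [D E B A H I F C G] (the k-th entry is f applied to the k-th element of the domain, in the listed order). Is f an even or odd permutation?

In disjoint-cycle form the cycle lengths are 4, 3, 2.
A cycle of length ℓ contributes ℓ−1 transpositions, so f is a product of 3 + 2 + 1 = 6 transpositions — even.

even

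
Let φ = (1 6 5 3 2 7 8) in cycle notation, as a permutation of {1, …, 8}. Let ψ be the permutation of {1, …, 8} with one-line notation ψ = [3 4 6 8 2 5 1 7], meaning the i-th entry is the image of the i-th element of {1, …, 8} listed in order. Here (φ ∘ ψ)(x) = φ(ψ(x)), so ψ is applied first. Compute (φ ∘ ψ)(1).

ψ(1) = 3, then φ(3) = 2; composing gives (φ ∘ ψ)(1) = 2.

2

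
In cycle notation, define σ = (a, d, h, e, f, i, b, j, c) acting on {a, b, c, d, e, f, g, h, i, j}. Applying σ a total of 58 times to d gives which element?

i

d lies in the 9-cycle (a, d, h, e, f, i, b, j, c).
On a 9-cycle, σ^9 is the identity, so σ^58 = σ^4 there (58 ≡ 4 mod 9).
Advancing 4 steps from d: d → h → e → f → i.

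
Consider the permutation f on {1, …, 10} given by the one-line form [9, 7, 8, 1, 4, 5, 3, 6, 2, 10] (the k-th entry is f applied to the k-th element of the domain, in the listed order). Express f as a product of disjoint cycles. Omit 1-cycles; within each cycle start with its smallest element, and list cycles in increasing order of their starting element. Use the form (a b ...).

(1 9 2 7 3 8 6 5 4)

Iterating f from 1 gives 1 → 9 → 2 → 7 → 3 → 8 → 6 → 5 → 4 → 1; that is the 9-cycle (1 9 2 7 3 8 6 5 4).
Continuing from each remaining unvisited element yields (1 9 2 7 3 8 6 5 4).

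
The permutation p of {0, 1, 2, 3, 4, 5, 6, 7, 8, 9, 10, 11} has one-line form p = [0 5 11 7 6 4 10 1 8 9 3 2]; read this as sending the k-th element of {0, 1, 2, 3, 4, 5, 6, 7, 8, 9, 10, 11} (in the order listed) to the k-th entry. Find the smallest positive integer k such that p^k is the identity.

Writing p as disjoint cycles, the cycle lengths are 7, 2, 1, 1, 1.
The order is lcm(7, 2) = 14.

14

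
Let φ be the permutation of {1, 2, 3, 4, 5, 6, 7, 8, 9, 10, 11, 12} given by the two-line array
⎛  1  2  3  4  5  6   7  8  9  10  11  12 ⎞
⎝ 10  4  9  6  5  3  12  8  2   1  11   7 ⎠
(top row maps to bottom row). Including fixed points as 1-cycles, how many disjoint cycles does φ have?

6

The cycle decomposition is (1 10)(2 4 6 3 9)(5)(7 12)(8)(11), which has 6 cycles (counting 1-cycles).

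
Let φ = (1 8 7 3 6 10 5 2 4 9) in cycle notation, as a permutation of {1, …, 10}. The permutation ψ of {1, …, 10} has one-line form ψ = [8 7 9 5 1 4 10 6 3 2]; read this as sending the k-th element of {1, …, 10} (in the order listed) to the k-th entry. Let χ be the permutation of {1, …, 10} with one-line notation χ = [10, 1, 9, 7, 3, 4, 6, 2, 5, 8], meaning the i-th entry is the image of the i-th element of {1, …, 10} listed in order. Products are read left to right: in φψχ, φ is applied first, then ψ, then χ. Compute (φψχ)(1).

(φψχ)(1) = χ(ψ(φ(1))). φ(1) = 8, then ψ(8) = 6, then χ(6) = 4, so the result is 4.

4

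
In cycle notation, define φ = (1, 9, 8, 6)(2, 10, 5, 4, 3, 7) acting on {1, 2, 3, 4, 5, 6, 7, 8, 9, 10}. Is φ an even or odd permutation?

The cycle lengths are 6, 4.
A cycle is odd iff its length is even; φ has 2 even-length cycles, so sgn(φ) = (−1)^2 and φ is even.

even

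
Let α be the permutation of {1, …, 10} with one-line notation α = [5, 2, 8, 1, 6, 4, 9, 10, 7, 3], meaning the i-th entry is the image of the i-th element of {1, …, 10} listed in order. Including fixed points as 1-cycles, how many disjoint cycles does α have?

4

The cycle decomposition is (1, 5, 6, 4)(2)(3, 8, 10)(7, 9), which has 4 cycles (counting 1-cycles).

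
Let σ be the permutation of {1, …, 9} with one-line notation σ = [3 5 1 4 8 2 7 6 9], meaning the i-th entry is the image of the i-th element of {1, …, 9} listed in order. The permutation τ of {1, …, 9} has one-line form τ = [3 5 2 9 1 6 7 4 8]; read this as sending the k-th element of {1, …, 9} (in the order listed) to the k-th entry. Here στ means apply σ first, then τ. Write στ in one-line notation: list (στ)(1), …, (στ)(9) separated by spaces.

Chase each element through σ then τ: 1 → 3 → 2; 2 → 5 → 1; 3 → 1 → 3; 4 → 4 → 9; 5 → 8 → 4; 6 → 2 → 5; 7 → 7 → 7; 8 → 6 → 6; 9 → 9 → 8.
So στ in one-line form is 2 1 3 9 4 5 7 6 8.

2 1 3 9 4 5 7 6 8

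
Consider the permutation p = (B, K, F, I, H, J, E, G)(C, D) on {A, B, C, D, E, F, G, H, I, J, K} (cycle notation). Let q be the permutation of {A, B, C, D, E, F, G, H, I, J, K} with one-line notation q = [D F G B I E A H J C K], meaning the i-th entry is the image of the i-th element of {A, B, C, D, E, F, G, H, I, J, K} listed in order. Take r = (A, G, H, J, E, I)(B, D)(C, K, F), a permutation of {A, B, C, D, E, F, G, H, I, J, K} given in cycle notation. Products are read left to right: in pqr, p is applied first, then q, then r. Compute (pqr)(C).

D

(pqr)(C) = r(q(p(C))). p(C) = D, then q(D) = B, then r(B) = D, so the result is D.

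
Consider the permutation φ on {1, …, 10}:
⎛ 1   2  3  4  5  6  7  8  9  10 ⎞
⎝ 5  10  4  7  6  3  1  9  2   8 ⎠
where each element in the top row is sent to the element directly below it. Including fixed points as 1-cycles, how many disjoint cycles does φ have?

2

The cycle decomposition is (1 5 6 3 4 7)(2 10 8 9), which has 2 cycles (counting 1-cycles).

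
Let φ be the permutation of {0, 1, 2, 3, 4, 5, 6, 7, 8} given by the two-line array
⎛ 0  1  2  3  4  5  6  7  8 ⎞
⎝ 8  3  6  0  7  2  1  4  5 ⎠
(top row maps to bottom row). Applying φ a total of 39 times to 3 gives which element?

Tracing 3 → 0 → … returns to 3 after 7 steps, so 3 lies in a 7-cycle (0 8 5 2 6 1 3).
On a 7-cycle, φ^7 is the identity, so φ^39 = φ^4 there (39 ≡ 4 mod 7).
Stepping 4 places around the cycle: 3 → 0 → 8 → 5 → 2.

2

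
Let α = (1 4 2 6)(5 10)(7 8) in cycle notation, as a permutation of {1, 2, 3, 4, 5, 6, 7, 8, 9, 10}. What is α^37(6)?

1

6 lies in the 4-cycle (1 4 2 6).
Since the cycle has length 4, α^37 acts on it the same as α^1 (37 mod 4 = 1).
Stepping 1 place around the cycle: 6 → 1.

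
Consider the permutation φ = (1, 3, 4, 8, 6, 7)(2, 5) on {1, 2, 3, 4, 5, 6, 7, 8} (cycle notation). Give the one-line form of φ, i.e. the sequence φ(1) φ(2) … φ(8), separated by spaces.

Image by image: 1→3, 2→5, 3→4, 4→8, 5→2, 6→7, 7→1, 8→6.
Listing these in domain order gives 3 5 4 8 2 7 1 6.

3 5 4 8 2 7 1 6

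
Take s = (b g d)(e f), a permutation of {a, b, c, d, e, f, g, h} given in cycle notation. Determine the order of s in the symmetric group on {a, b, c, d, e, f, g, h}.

6

The cycle type of s is (3, 2, 1, 1, 1).
The order of s is the least common multiple of its cycle lengths: lcm(3, 2) = 6.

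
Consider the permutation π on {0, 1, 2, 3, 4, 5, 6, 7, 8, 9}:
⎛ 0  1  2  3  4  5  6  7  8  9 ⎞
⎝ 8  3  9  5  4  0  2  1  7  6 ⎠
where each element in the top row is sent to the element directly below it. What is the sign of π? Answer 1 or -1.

In disjoint-cycle form the cycle lengths are 6, 3, 1.
A cycle is odd iff its length is even; π has 1 even-length cycle, so sgn(π) = (−1)^1 and π is odd.

-1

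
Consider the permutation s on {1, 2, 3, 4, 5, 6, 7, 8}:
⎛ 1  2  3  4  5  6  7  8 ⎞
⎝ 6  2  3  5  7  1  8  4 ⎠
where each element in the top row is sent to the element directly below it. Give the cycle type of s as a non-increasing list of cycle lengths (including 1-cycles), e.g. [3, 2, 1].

[4, 2, 1, 1]

The disjoint cycles are (1, 6)(2)(3)(4, 5, 7, 8), with lengths 4, 2, 1, 1 in non-increasing order.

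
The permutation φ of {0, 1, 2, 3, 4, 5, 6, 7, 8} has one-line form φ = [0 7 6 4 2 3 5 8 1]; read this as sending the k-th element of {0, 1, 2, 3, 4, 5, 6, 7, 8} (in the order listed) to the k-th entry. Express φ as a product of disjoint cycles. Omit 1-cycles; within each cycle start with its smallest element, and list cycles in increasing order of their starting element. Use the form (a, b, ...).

(1, 7, 8)(2, 6, 5, 3, 4)

Iterating φ from 1 gives 1 → 7 → 8 → 1; that is the 3-cycle (1, 7, 8).
Repeating from the next unused element and collecting all non-trivial cycles gives (1, 7, 8)(2, 6, 5, 3, 4).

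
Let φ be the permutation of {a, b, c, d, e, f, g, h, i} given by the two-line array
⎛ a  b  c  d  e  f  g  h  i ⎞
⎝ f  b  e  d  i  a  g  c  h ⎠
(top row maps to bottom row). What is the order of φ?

4

The disjoint-cycle form of φ has cycle lengths 4, 2, 1, 1, 1.
Since disjoint cycles commute, ord(φ) = lcm(4, 2) = 4.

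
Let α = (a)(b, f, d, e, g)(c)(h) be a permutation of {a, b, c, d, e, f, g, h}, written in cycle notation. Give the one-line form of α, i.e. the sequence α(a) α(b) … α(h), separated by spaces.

a f c e g d b h

Each element maps to the next entry in its cycle (wrapping to the front): a→a, b→f, c→c, d→e, e→g, f→d, g→b, h→h.
So the one-line form is a f c e g d b h.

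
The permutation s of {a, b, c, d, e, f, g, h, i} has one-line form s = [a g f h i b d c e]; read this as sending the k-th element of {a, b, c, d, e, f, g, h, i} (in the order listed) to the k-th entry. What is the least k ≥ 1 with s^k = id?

The disjoint-cycle form of s has cycle lengths 6, 2, 1.
The order is lcm(6, 2) = 6.

6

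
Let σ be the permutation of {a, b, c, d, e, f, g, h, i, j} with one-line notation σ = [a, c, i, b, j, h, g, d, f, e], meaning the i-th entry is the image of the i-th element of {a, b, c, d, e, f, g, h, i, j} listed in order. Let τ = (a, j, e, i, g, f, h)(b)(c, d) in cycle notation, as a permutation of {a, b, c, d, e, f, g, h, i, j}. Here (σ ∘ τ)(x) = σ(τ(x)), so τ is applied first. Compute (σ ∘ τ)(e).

First apply τ: τ(e) = i, then σ(i) = f. Thus (σ ∘ τ)(e) = f.

f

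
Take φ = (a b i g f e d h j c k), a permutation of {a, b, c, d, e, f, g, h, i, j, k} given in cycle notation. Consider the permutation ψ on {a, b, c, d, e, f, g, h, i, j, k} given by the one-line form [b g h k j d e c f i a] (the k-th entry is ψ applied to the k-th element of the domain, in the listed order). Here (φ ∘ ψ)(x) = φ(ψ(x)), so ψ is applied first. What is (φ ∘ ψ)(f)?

h

(φ ∘ ψ)(f) = φ(ψ(f)). ψ(f) = d, then φ(d) = h. So (φ ∘ ψ)(f) = h.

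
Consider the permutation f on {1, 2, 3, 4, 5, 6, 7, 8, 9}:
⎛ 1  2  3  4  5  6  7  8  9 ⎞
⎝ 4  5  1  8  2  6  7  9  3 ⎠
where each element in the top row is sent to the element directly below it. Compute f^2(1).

Tracing 1 → 4 → … returns to 1 after 5 steps, so 1 lies in a 5-cycle (1 4 8 9 3).
Advancing 2 steps from 1: 1 → 4 → 8.

8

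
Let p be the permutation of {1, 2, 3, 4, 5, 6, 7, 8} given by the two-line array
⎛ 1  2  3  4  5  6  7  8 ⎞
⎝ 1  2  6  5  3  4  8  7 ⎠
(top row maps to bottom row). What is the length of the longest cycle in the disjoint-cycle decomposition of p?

Decomposing into disjoint cycles gives (3, 6, 4, 5)(7, 8); the longest has length 4.

4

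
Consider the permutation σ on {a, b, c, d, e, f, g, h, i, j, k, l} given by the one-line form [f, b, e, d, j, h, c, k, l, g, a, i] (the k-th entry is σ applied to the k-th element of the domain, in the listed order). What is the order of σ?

4

Writing σ as disjoint cycles, the cycle lengths are 4, 4, 2, 1, 1.
The order is lcm(4, 4, 2) = 4.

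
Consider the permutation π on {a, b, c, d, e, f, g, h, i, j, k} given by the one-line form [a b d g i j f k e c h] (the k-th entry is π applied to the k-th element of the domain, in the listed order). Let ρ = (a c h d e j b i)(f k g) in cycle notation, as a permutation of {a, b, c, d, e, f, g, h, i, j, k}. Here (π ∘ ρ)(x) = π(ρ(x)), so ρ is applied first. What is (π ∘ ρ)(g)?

j

First apply ρ: ρ(g) = f, then π(f) = j. Thus (π ∘ ρ)(g) = j.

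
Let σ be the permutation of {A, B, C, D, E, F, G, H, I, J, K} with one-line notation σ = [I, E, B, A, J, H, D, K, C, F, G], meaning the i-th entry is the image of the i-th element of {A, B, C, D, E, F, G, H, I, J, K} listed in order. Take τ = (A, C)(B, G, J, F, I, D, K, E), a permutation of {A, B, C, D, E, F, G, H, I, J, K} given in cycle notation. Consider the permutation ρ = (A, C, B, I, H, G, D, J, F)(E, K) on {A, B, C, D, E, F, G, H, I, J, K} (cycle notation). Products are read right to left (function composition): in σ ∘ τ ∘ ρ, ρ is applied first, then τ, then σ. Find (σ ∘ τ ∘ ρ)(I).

Apply the permutations in order: ρ(I) = H, then τ(H) = H, then σ(H) = K. So (σ ∘ τ ∘ ρ)(I) = K.

K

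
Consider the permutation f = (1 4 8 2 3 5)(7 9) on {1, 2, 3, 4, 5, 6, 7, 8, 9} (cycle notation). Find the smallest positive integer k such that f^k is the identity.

The disjoint cycles have lengths 6, 2, 1.
The order is lcm(6, 2) = 6.

6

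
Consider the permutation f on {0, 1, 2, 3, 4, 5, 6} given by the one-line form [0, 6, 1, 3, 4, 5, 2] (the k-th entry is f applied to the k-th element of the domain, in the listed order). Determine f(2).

2 is element number 3 of the domain, and entry number 3 of the one-line form is 1, so f(2) = 1.

1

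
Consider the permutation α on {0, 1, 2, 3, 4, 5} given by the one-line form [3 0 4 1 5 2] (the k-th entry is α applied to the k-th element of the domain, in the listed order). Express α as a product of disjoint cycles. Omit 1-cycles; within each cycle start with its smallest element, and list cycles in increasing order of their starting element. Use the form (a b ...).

(0 3 1)(2 4 5)

Iterating α from 0 gives 0 → 3 → 1 → 0; that is the 3-cycle (0 3 1).
Repeating from the next unused element and collecting all non-trivial cycles gives (0 3 1)(2 4 5).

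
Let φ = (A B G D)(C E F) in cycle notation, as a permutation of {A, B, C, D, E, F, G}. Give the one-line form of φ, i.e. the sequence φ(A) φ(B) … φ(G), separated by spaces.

Reading each image from the cycles: A↦B, B↦G, C↦E, D↦A, E↦F, F↦C, G↦D.
Listing these in domain order gives B G E A F C D.

B G E A F C D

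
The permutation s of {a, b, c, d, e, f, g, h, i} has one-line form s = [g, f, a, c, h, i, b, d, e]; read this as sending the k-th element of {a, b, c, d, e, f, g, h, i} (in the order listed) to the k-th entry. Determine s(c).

a

c is element number 3 of the domain, and entry number 3 of the one-line form is a, so s(c) = a.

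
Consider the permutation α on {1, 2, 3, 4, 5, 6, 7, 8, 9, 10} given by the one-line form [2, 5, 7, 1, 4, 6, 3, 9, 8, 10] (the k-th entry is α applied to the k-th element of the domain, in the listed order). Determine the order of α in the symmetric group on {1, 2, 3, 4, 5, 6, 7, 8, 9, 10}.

Writing α as disjoint cycles, the cycle lengths are 4, 2, 2, 1, 1.
The order is lcm(4, 2, 2) = 4.

4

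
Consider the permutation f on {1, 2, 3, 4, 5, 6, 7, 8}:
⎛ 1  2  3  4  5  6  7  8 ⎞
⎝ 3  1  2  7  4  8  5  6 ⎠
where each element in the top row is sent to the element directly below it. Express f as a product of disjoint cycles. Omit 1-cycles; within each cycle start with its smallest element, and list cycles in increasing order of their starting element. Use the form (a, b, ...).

(1, 3, 2)(4, 7, 5)(6, 8)

Start at 1 and follow images: 1 → 3 → 2 → 1, giving the cycle (1, 3, 2).
Repeating from the next unused element and collecting all non-trivial cycles gives (1, 3, 2)(4, 7, 5)(6, 8).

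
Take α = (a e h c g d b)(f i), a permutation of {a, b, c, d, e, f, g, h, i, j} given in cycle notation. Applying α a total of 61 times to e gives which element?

b

e lies in the 7-cycle (a e h c g d b).
On a 7-cycle, α^7 is the identity, so α^61 = α^5 there (61 ≡ 5 mod 7).
Advancing 5 steps from e: e → h → c → g → d → b.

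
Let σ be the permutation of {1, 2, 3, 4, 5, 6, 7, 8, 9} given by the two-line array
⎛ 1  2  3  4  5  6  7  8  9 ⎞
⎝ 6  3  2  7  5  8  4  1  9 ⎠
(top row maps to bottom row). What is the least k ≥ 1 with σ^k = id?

The disjoint-cycle form of σ has cycle lengths 3, 2, 2, 1, 1.
The order of σ is the least common multiple of its cycle lengths: lcm(3, 2, 2) = 6.

6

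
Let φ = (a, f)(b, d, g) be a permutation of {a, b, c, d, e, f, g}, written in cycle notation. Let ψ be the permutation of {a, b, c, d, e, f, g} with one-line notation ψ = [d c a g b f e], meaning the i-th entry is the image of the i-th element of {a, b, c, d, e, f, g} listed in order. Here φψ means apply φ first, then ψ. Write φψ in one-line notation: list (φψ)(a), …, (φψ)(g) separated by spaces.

f g a e b d c

(φψ)(x) = ψ(φ(x)). Computing each image: ψ(φ(a)) = ψ(f) = f, ψ(φ(b)) = ψ(d) = g, ψ(φ(c)) = ψ(c) = a, ψ(φ(d)) = ψ(g) = e, ψ(φ(e)) = ψ(e) = b, ψ(φ(f)) = ψ(a) = d, ψ(φ(g)) = ψ(b) = c.
Hence φψ = [f g a e b d c].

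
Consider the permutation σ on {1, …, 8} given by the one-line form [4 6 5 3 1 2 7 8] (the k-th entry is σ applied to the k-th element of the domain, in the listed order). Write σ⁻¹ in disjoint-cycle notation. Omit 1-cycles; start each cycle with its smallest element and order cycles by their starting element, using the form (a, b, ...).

(1, 5, 3, 4)(2, 6)

The cycle decomposition of σ is (1, 4, 3, 5)(2, 6).
Reversing each cycle (and rotating so the smallest element leads) gives σ⁻¹ = (1, 5, 3, 4)(2, 6).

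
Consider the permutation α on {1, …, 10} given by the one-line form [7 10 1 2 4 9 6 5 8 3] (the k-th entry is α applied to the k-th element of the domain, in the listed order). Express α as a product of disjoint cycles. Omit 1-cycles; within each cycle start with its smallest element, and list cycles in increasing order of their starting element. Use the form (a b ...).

(1 7 6 9 8 5 4 2 10 3)

Start at 1 and follow images: 1 → 7 → 6 → 9 → 8 → 5 → 4 → 2 → 10 → 3 → 1, giving the cycle (1 7 6 9 8 5 4 2 10 3).
Continuing from each remaining unvisited element yields (1 7 6 9 8 5 4 2 10 3).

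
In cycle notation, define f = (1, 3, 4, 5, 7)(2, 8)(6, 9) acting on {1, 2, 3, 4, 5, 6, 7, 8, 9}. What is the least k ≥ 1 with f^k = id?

The disjoint cycles have lengths 5, 2, 2.
The order of f is the least common multiple of its cycle lengths: lcm(5, 2, 2) = 10.

10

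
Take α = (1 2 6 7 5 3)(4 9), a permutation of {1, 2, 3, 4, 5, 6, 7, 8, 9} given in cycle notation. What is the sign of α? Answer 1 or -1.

The cycle lengths are 6, 2, 1.
A cycle of length ℓ contributes ℓ−1 transpositions, so α is a product of 5 + 1 = 6 transpositions — even.

1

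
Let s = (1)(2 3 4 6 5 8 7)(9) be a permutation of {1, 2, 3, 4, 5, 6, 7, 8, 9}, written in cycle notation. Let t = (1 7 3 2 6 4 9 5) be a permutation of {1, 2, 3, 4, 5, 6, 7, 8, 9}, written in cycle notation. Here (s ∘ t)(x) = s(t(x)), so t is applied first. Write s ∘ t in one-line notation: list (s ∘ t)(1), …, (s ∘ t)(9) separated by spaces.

2 5 3 9 1 6 4 7 8

For each element, apply t then s: 1 → 7 → 2; 2 → 6 → 5; 3 → 2 → 3; 4 → 9 → 9; 5 → 1 → 1; 6 → 4 → 6; 7 → 3 → 4; 8 → 8 → 7; 9 → 5 → 8.
So s ∘ t in one-line form is 2 5 3 9 1 6 4 7 8.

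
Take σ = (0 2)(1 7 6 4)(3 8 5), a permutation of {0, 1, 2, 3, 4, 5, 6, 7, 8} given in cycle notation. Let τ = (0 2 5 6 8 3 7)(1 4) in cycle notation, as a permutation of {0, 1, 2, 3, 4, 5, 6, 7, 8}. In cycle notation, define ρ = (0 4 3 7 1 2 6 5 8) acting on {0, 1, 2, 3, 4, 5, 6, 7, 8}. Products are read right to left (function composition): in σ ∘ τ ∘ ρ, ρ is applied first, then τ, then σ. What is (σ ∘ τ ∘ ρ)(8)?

0

(σ ∘ τ ∘ ρ)(8) = σ(τ(ρ(8))). ρ(8) = 0, then τ(0) = 2, then σ(2) = 0, so the result is 0.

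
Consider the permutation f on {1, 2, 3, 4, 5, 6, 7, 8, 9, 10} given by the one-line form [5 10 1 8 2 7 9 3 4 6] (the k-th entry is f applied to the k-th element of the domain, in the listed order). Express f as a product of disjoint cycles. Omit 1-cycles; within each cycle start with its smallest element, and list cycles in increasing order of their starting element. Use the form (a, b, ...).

Start at 1 and follow images: 1 → 5 → 2 → 10 → 6 → 7 → 9 → 4 → 8 → 3 → 1, giving the cycle (1, 5, 2, 10, 6, 7, 9, 4, 8, 3).
Repeating from the next unused element and collecting all non-trivial cycles gives (1, 5, 2, 10, 6, 7, 9, 4, 8, 3).

(1, 5, 2, 10, 6, 7, 9, 4, 8, 3)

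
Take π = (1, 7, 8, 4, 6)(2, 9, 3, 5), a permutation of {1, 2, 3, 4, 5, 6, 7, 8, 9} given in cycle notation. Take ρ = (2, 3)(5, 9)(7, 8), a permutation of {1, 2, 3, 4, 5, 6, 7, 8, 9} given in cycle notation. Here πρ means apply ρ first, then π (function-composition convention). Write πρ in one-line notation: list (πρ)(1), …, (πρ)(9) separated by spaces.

7 5 9 6 3 1 4 8 2

For each element, apply ρ then π: 1 → 1 → 7; 2 → 3 → 5; 3 → 2 → 9; 4 → 4 → 6; 5 → 9 → 3; 6 → 6 → 1; 7 → 8 → 4; 8 → 7 → 8; 9 → 5 → 2.
So πρ in one-line form is 7 5 9 6 3 1 4 8 2.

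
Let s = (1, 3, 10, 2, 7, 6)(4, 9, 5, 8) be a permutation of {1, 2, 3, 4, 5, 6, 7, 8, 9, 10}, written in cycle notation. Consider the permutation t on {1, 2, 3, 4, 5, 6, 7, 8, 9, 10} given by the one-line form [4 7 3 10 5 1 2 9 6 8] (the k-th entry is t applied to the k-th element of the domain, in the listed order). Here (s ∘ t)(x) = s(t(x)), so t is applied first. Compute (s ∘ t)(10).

(s ∘ t)(10) = s(t(10)). t(10) = 8, then s(8) = 4. So (s ∘ t)(10) = 4.

4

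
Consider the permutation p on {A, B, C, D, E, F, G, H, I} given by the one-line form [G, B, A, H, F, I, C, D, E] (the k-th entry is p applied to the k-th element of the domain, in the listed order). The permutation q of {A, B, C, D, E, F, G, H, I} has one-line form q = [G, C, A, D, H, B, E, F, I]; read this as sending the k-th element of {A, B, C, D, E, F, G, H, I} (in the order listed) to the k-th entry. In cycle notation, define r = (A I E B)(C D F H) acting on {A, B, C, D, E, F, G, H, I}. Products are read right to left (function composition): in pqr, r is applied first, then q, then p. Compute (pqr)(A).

Apply the permutations in order: r(A) = I, then q(I) = I, then p(I) = E. So (pqr)(A) = E.

E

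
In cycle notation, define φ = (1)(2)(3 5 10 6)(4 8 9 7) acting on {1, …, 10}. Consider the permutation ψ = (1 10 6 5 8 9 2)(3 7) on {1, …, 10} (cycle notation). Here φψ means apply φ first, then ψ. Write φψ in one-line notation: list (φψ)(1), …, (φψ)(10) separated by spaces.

10 1 8 9 6 7 4 2 3 5

(φψ)(x) = ψ(φ(x)). Computing each image: ψ(φ(1)) = ψ(1) = 10, ψ(φ(2)) = ψ(2) = 1, ψ(φ(3)) = ψ(5) = 8, ψ(φ(4)) = ψ(8) = 9, ψ(φ(5)) = ψ(10) = 6, ψ(φ(6)) = ψ(3) = 7, ψ(φ(7)) = ψ(4) = 4, ψ(φ(8)) = ψ(9) = 2, ψ(φ(9)) = ψ(7) = 3, ψ(φ(10)) = ψ(6) = 5.
Hence φψ = [10 1 8 9 6 7 4 2 3 5].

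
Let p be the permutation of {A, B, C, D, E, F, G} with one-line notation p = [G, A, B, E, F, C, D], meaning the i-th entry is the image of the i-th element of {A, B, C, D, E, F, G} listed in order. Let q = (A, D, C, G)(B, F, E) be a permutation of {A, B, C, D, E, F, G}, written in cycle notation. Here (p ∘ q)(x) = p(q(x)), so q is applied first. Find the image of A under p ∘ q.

q(A) = D, then p(D) = E; composing gives (p ∘ q)(A) = E.

E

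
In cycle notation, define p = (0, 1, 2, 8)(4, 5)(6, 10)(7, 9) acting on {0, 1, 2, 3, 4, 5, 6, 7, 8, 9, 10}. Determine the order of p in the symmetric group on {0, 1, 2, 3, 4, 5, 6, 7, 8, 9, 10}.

The disjoint cycles have lengths 4, 2, 2, 2, 1.
The order of p is the least common multiple of its cycle lengths: lcm(4, 2, 2, 2) = 4.

4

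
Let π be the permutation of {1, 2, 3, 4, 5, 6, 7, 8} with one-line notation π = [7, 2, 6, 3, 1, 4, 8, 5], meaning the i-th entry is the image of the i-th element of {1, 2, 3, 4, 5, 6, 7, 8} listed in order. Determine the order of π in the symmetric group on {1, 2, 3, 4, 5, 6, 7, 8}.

Writing π as disjoint cycles, the cycle lengths are 4, 3, 1.
The order of π is the least common multiple of its cycle lengths: lcm(4, 3) = 12.

12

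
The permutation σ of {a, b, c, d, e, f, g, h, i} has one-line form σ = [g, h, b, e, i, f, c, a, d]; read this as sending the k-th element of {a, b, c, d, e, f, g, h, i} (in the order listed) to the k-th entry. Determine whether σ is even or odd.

even

In disjoint-cycle form the cycle lengths are 5, 3, 1.
A cycle is odd iff its length is even; σ has 0 even-length cycles, so sgn(σ) = (−1)^0 and σ is even.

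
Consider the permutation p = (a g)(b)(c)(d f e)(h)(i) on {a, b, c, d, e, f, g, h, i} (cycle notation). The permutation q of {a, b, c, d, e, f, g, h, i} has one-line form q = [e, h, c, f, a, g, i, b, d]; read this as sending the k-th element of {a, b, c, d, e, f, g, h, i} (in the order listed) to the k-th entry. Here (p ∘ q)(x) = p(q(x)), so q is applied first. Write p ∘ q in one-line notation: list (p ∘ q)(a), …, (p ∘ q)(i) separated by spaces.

Chase each element through q then p: a → e → d; b → h → h; c → c → c; d → f → e; e → a → g; f → g → a; g → i → i; h → b → b; i → d → f.
Collecting the images, p ∘ q = [d h c e g a i b f].

d h c e g a i b f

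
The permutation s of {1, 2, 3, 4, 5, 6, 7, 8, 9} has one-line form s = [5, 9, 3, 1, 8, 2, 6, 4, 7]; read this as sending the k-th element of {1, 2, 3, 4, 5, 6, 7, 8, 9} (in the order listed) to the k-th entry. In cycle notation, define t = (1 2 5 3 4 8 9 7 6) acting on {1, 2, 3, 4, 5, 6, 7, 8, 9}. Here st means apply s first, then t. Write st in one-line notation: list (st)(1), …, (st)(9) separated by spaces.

(st)(x) = t(s(x)). Computing each image: t(s(1)) = t(5) = 3, t(s(2)) = t(9) = 7, t(s(3)) = t(3) = 4, t(s(4)) = t(1) = 2, t(s(5)) = t(8) = 9, t(s(6)) = t(2) = 5, t(s(7)) = t(6) = 1, t(s(8)) = t(4) = 8, t(s(9)) = t(7) = 6.
Hence st = [3 7 4 2 9 5 1 8 6].

3 7 4 2 9 5 1 8 6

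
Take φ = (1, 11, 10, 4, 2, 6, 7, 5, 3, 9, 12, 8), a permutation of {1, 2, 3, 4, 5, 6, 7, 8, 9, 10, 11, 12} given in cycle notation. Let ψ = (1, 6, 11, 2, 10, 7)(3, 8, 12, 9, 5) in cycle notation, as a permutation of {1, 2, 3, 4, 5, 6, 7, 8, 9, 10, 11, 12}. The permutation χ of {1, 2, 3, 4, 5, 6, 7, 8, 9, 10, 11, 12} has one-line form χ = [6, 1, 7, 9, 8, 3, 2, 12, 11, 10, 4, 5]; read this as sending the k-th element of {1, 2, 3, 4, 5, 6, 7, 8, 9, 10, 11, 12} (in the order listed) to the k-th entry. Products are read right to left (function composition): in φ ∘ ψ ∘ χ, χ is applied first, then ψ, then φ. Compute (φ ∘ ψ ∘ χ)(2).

7

(φ ∘ ψ ∘ χ)(2) = φ(ψ(χ(2))). χ(2) = 1, then ψ(1) = 6, then φ(6) = 7, so the result is 7.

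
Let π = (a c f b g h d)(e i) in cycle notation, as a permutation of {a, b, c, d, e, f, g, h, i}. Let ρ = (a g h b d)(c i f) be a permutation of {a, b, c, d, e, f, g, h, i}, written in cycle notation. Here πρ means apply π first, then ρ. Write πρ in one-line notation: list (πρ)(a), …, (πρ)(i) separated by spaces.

i h c g f d b a e

Chase each element through π then ρ: a → c → i; b → g → h; c → f → c; d → a → g; e → i → f; f → b → d; g → h → b; h → d → a; i → e → e.
So πρ in one-line form is i h c g f d b a e.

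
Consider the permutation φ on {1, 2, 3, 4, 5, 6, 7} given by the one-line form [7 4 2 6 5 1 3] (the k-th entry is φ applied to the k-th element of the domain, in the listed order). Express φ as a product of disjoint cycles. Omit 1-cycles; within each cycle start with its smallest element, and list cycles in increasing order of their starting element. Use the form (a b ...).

(1 7 3 2 4 6)

Start at 1 and follow images: 1 → 7 → 3 → 2 → 4 → 6 → 1, giving the cycle (1 7 3 2 4 6).
Repeating from the next unused element and collecting all non-trivial cycles gives (1 7 3 2 4 6).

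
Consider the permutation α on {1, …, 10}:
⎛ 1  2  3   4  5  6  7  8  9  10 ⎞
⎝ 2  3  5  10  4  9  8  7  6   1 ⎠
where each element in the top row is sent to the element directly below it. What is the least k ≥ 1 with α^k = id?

Decomposing into disjoint cycles gives cycle lengths 6, 2, 2.
The order is lcm(6, 2, 2) = 6.

6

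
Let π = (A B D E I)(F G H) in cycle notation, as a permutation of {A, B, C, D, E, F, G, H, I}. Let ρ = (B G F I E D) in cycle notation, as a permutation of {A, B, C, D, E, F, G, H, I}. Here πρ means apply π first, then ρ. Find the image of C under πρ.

(πρ)(C) = ρ(π(C)). π(C) = C, then ρ(C) = C. So (πρ)(C) = C.

C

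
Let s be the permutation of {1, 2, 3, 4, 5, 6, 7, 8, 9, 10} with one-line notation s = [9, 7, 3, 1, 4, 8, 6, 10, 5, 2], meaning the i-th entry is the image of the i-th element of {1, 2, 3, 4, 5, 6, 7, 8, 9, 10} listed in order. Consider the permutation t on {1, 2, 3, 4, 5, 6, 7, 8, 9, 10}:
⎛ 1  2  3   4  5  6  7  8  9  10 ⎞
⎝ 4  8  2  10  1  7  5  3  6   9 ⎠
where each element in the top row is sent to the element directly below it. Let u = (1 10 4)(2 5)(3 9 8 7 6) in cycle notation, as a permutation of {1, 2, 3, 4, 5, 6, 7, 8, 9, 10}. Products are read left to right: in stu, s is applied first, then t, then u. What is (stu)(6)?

(stu)(6) = u(t(s(6))). s(6) = 8, then t(8) = 3, then u(3) = 9, so the result is 9.

9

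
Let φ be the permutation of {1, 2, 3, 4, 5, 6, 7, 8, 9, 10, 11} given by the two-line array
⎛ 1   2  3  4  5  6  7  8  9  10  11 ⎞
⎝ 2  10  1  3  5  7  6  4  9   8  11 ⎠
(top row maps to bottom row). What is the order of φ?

Decomposing into disjoint cycles gives cycle lengths 6, 2, 1, 1, 1.
The order is lcm(6, 2) = 6.

6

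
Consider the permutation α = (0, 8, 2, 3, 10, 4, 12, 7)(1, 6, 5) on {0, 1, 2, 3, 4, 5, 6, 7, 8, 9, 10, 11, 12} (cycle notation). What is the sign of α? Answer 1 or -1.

The cycle lengths are 8, 3, 1, 1.
A cycle of length ℓ contributes ℓ−1 transpositions, so α is a product of 7 + 2 = 9 transpositions — odd.

-1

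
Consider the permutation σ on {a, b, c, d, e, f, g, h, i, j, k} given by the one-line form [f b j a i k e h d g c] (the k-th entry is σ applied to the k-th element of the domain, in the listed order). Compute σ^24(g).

Tracing g → e → … returns to g after 9 steps, so g lies in a 9-cycle (a, f, k, c, j, g, e, i, d).
Powers repeat with period 9 on this cycle, and 24 mod 9 = 6, so σ^24(g) = σ^6(g).
Stepping 6 places around the cycle: g → e → i → d → a → f → k.

k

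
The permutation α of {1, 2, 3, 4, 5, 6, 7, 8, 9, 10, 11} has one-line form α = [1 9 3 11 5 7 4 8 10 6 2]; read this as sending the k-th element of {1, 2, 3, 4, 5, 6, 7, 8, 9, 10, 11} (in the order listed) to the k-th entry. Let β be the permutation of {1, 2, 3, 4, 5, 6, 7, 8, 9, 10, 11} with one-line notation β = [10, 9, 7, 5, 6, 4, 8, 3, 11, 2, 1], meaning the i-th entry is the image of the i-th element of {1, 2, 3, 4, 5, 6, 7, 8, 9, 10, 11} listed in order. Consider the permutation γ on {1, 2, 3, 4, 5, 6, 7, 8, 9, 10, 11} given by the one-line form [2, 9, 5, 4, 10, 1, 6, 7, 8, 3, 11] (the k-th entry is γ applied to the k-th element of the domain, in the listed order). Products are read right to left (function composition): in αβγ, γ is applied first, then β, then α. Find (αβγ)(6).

6

(αβγ)(6) = α(β(γ(6))). γ(6) = 1, then β(1) = 10, then α(10) = 6, so the result is 6.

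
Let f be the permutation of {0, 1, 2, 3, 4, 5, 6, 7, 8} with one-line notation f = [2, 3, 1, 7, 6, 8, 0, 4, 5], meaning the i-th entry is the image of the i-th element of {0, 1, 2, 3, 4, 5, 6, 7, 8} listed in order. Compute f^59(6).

1

Tracing 6 → 0 → … returns to 6 after 7 steps, so 6 lies in a 7-cycle (0 2 1 3 7 4 6).
Since the cycle has length 7, f^59 acts on it the same as f^3 (59 mod 7 = 3).
Stepping 3 places around the cycle: 6 → 0 → 2 → 1.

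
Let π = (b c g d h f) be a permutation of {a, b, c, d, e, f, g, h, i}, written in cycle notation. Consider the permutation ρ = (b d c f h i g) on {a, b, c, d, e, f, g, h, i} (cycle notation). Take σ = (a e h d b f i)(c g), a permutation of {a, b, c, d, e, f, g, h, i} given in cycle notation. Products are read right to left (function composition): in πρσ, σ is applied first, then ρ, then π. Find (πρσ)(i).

(πρσ)(i) = π(ρ(σ(i))). σ(i) = a, then ρ(a) = a, then π(a) = a, so the result is a.

a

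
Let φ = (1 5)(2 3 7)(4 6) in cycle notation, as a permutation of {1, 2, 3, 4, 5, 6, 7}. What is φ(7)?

2

Within (2 3 7), 7 ↦ 2.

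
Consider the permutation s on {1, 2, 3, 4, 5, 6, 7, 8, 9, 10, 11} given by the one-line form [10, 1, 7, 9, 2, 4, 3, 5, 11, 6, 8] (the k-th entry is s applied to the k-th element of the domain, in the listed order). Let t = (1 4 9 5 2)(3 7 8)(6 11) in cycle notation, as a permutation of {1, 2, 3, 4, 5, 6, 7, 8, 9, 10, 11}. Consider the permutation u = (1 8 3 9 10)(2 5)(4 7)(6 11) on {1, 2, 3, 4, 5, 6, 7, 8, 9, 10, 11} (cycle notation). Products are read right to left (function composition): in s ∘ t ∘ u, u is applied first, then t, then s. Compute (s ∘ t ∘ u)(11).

8

Apply the permutations in order: u(11) = 6, then t(6) = 11, then s(11) = 8. So (s ∘ t ∘ u)(11) = 8.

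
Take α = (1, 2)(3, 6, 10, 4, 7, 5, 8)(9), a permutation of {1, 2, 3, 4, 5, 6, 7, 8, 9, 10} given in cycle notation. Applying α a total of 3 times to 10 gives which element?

5

10 lies in the 7-cycle (3, 6, 10, 4, 7, 5, 8).
Advancing 3 steps from 10: 10 → 4 → 7 → 5.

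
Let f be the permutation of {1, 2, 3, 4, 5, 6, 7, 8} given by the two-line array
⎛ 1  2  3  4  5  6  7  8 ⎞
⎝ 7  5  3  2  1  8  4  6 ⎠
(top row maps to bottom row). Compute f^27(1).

Tracing 1 → 7 → … returns to 1 after 5 steps, so 1 lies in a 5-cycle (1 7 4 2 5).
Since the cycle has length 5, f^27 acts on it the same as f^2 (27 mod 5 = 2).
Advancing 2 steps from 1: 1 → 7 → 4.

4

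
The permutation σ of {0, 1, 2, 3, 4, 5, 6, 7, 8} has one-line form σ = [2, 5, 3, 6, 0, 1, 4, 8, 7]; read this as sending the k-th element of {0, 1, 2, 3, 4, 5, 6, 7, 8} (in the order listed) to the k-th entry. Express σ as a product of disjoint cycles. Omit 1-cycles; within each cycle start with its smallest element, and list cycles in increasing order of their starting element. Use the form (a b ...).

Start at 0 and follow images: 0 → 2 → 3 → 6 → 4 → 0, giving the cycle (0 2 3 6 4).
Continuing from each remaining unvisited element yields (0 2 3 6 4)(1 5)(7 8).

(0 2 3 6 4)(1 5)(7 8)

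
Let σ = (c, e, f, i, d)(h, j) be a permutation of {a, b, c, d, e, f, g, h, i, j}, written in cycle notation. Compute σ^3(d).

f

d lies in the 5-cycle (c, e, f, i, d).
Stepping 3 places around the cycle: d → c → e → f.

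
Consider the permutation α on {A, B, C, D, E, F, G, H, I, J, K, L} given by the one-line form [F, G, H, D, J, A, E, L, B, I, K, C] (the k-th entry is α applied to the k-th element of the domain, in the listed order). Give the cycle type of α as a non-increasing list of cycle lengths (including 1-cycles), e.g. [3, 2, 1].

[5, 3, 2, 1, 1]

The disjoint cycles are (A, F)(B, G, E, J, I)(C, H, L)(D)(K), with lengths 5, 3, 2, 1, 1 in non-increasing order.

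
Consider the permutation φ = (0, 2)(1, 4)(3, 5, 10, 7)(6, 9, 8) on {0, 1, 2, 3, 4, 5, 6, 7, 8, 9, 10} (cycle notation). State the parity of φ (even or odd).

The cycle lengths are 4, 3, 2, 2.
A cycle of length ℓ contributes ℓ−1 transpositions, so φ is a product of 3 + 2 + 1 + 1 = 7 transpositions — odd.

odd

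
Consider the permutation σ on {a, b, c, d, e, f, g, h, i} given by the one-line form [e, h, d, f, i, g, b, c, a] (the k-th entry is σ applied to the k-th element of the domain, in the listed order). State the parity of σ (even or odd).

odd

In disjoint-cycle form the cycle lengths are 6, 3.
A cycle is odd iff its length is even; σ has 1 even-length cycle, so sgn(σ) = (−1)^1 and σ is odd.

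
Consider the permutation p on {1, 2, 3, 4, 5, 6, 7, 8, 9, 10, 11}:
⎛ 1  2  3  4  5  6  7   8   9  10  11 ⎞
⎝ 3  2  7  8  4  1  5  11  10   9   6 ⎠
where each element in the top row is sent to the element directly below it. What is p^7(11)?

Tracing 11 → 6 → … returns to 11 after 8 steps, so 11 lies in an 8-cycle (1 3 7 5 4 8 11 6).
Stepping 7 places around the cycle: 11 → 6 → 1 → 3 → 7 → 5 → 4 → 8.

8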